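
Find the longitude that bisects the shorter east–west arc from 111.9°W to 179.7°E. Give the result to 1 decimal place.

Signed shortest Δλ from -111.9° to +179.7° is -68.4°.
Midpoint longitude = -111.9° + (-68.4°)/2 = -111.9° − 34.2° = -146.1°.
(The naïve average (-111.9 + +179.7)/2 = 33.9° is on the wrong side of the globe.)

146.1°W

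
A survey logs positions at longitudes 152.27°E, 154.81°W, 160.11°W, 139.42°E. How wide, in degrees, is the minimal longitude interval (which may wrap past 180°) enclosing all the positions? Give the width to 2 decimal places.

Sort the longitudes: -160.11°, -154.81°, +139.42°, +152.27°.
Eastward gaps between consecutive values (wrapping around): 5.30°, 294.23°, 12.85°, 47.62°.
Largest gap = 294.23° ⇒ minimal covering band is its complement: 360° − 294.23° = 65.77°.
Band runs from +139.42° eastward to -154.81°, crossing the antimeridian.

65.77°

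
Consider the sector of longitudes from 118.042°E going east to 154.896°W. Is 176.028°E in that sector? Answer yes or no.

Band width going east from +118.042° to -154.896°: ((-154.896 − 118.042) mod 360) = 87.062°.
Offset of +176.028° east of the west edge: ((176.028 − 118.042) mod 360) = 57.986°.
57.986° ≤ 87.062° ⇒ inside.

Yes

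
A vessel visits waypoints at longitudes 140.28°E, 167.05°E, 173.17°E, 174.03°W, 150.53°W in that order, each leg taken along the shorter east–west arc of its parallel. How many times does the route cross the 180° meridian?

1

Leg 1: +140.28° → +167.05°, shortest Δλ = 26.77° (east) — does not cross 180°.
Leg 2: +167.05° → +173.17°, shortest Δλ = 6.12° (east) — does not cross 180°.
Leg 3: +173.17° → -174.03°, shortest Δλ = 12.8° (east) — crosses 180°.
Leg 4: -174.03° → -150.53°, shortest Δλ = 23.5° (east) — does not cross 180°.
Total crossings: 1.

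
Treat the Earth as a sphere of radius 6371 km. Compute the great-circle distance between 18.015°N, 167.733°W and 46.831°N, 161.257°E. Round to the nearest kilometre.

4275 km

Δλ = 161.257 − -167.733 = 328.990°; wrapped into (−180°, 180°]: -31.010°.
Δφ = 46.831 − 18.015 = 28.816°.
a = sin²(Δφ/2) + cos φ₁ · cos φ₂ · sin²(Δλ/2) = 0.108408.
c = 2·atan2(√a, √(1−a)) = 0.67102 rad → d = 6371·c ≈ 4275.10 km.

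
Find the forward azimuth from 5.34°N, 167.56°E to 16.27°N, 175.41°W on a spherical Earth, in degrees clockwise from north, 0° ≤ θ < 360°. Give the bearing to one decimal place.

Δλ = -175.41 − 167.56 = -342.97°; wrapped into (−180°, 180°]: 17.03°.
θ = atan2( sin Δλ · cos φ₂ , cos φ₁ · sin φ₂ − sin φ₁ · cos φ₂ · cos Δλ )
  = atan2(0.28114, 0.19353) = 55.458° → normalised to [0°, 360°): 55.458°.

55.5°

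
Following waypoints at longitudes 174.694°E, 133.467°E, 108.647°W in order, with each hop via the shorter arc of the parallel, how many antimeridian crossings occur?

Leg 1: +174.694° → +133.467°, shortest Δλ = -41.227° (west) — does not cross 180°.
Leg 2: +133.467° → -108.647°, shortest Δλ = 117.886° (east) — crosses 180°.
Total crossings: 1.

1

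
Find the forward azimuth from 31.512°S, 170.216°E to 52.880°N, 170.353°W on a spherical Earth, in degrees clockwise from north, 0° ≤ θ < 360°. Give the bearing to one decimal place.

11.6°

Δλ = -170.353 − 170.216 = -340.569°; wrapped into (−180°, 180°]: 19.431°.
θ = atan2( sin Δλ · cos φ₂ , cos φ₁ · sin φ₂ − sin φ₁ · cos φ₂ · cos Δλ )
  = atan2(0.20076, 0.97725) = 11.609° → normalised to [0°, 360°): 11.609°.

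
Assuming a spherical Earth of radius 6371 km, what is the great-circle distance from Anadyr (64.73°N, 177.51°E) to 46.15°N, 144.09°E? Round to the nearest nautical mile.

Δλ = 144.09 − 177.51 = -33.42°.
Δφ = 46.15 − 64.73 = -18.58°.
a = sin²(Δφ/2) + cos φ₁ · cos φ₂ · sin²(Δλ/2) = 0.050509.
c = 2·atan2(√a, √(1−a)) = 0.45336 rad → d = 6371·c ≈ 2888.34 km ≈ 1559.58 nmi.

1560 nmi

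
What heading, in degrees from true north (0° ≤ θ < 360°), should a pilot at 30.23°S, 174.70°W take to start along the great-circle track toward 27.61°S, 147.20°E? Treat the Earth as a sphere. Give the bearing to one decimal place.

Δλ = 147.20 − -174.70 = 321.90°; wrapped into (−180°, 180°]: -38.10°.
θ = atan2( sin Δλ · cos φ₂ , cos φ₁ · sin φ₂ − sin φ₁ · cos φ₂ · cos Δλ )
  = atan2(-0.54677, -0.04934) = -95.157° → normalised to [0°, 360°): 264.843°.

264.8°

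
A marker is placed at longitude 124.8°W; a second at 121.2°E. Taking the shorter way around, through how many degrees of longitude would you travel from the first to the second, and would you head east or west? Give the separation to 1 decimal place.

114.0° west

Raw difference: 121.2 − -124.8 = 246.0°.
Normalise into (−180°, 180°]: 246.0° − 360° = -114.0°.
Negative ⇒ the second point lies to the west; separation 114.0°.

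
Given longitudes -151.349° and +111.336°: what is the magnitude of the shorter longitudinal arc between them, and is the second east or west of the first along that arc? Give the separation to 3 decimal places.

Raw difference: 111.336 − -151.349 = 262.685°.
Normalise into (−180°, 180°]: 262.685° − 360° = -97.315°.
Negative ⇒ the second point lies to the west; separation 97.315°.

97.315° west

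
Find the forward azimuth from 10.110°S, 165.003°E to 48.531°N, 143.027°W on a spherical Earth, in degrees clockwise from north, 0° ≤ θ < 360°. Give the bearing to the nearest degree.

33°

Δλ = -143.027 − 165.003 = -308.030°; wrapped into (−180°, 180°]: 51.970°.
θ = atan2( sin Δλ · cos φ₂ , cos φ₁ · sin φ₂ − sin φ₁ · cos φ₂ · cos Δλ )
  = atan2(0.52162, 0.80929) = 32.803° → normalised to [0°, 360°): 32.803°.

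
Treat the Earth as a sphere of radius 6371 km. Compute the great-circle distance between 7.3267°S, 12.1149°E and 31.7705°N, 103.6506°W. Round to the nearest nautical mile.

6947 nmi

Δλ = -103.6506 − 12.1149 = -115.7655°.
Δφ = 31.7705 − -7.3267 = 39.0972°.
a = sin²(Δφ/2) + cos φ₁ · cos φ₂ · sin²(Δλ/2) = 0.716842.
c = 2·atan2(√a, √(1−a)) = 2.01937 rad → d = 6371·c ≈ 12865.43 km ≈ 6946.78 nmi.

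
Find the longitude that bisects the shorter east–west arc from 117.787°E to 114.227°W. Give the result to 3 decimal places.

Signed shortest Δλ from +117.787° to -114.227° is +127.986°.
Midpoint longitude = +117.787° + (+127.986°)/2 = +117.787° + 63.993° = +181.780°.
Normalise into (−180°, 180°]: -178.220°.
(The naïve average (+117.787 + -114.227)/2 = 1.78° is on the wrong side of the globe.)

178.220°W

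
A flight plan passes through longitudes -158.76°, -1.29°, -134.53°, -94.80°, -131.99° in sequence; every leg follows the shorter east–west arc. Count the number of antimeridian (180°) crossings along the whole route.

Leg 1: -158.76° → -1.29°, shortest Δλ = 157.47° (east) — does not cross 180°.
Leg 2: -1.29° → -134.53°, shortest Δλ = -133.24° (west) — does not cross 180°.
Leg 3: -134.53° → -94.80°, shortest Δλ = 39.73° (east) — does not cross 180°.
Leg 4: -94.80° → -131.99°, shortest Δλ = -37.19° (west) — does not cross 180°.
Total crossings: 0.

0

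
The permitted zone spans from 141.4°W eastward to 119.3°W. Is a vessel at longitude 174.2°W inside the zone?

No

Band width going east from -141.4° to -119.3°: ((-119.3 − -141.4) mod 360) = 22.1°.
Offset of -174.2° east of the west edge: ((-174.2 − -141.4) mod 360) = 327.2°.
327.2° > 22.1° ⇒ outside.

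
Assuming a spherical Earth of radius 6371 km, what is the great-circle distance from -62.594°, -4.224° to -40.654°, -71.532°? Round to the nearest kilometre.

4950 km

Δλ = -71.532 − -4.224 = -67.308°.
Δφ = -40.654 − -62.594 = 21.940°.
a = sin²(Δφ/2) + cos φ₁ · cos φ₂ · sin²(Δλ/2) = 0.143457.
c = 2·atan2(√a, √(1−a)) = 0.77691 rad → d = 6371·c ≈ 4949.67 km.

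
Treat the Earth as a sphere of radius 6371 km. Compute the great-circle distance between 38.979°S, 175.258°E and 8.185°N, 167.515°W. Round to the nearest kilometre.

5538 km

Δλ = -167.515 − 175.258 = -342.773°; wrapped into (−180°, 180°]: 17.227°.
Δφ = 8.185 − -38.979 = 47.164°.
a = sin²(Δφ/2) + cos φ₁ · cos φ₂ · sin²(Δλ/2) = 0.177308.
c = 2·atan2(√a, √(1−a)) = 0.86927 rad → d = 6371·c ≈ 5538.13 km.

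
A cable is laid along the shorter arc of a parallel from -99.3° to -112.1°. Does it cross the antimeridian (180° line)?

No

Signed shortest Δλ = ((-112.1 − -99.3 + 180) mod 360) − 180 = -12.8°.
Going west by 12.8° from -99.3° reaches -112.1° without touching 180°.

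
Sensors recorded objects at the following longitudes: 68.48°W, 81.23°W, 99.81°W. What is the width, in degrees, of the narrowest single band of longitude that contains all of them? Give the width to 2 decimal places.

Sort the longitudes: -99.81°, -81.23°, -68.48°.
Eastward gaps between consecutive values (wrapping around): 18.58°, 12.75°, 328.67°.
Largest gap = 328.67° ⇒ minimal covering band is its complement: 360° − 328.67° = 31.33°.
Band runs from -99.81° eastward to -68.48°.

31.33°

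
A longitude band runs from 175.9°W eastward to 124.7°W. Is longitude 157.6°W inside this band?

Band width going east from -175.9° to -124.7°: ((-124.7 − -175.9) mod 360) = 51.2°.
Offset of -157.6° east of the west edge: ((-157.6 − -175.9) mod 360) = 18.3°.
18.3° ≤ 51.2° ⇒ inside.

Yes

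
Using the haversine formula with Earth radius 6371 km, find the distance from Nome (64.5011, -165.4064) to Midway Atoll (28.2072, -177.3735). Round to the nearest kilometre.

Δλ = -177.3735 − -165.4064 = -11.9671°.
Δφ = 28.2072 − 64.5011 = -36.2939°.
a = sin²(Δφ/2) + cos φ₁ · cos φ₂ · sin²(Δλ/2) = 0.101127.
c = 2·atan2(√a, √(1−a)) = 0.64725 rad → d = 6371·c ≈ 4123.62 km.

4124 km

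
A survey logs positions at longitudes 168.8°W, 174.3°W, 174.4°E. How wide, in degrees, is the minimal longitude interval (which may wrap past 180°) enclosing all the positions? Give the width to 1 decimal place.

16.8°

Sort the longitudes: -174.3°, -168.8°, +174.4°.
Eastward gaps between consecutive values (wrapping around): 5.5°, 343.2°, 11.3°.
Largest gap = 343.2° ⇒ minimal covering band is its complement: 360° − 343.2° = 16.8°.
Band runs from +174.4° eastward to -168.8°, crossing the antimeridian.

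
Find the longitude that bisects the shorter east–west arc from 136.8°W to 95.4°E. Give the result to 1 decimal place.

Signed shortest Δλ from -136.8° to +95.4° is -127.8°.
Midpoint longitude = -136.8° + (-127.8°)/2 = -136.8° − 63.9° = -200.7°.
Normalise into (−180°, 180°]: +159.3°.
(The naïve average (-136.8 + +95.4)/2 = -20.7° is on the wrong side of the globe.)

159.3°E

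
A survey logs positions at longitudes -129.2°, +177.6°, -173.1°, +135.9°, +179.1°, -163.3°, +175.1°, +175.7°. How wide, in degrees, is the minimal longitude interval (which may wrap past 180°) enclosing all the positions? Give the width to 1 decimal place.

94.9°

Sort the longitudes: -173.1°, -163.3°, -129.2°, +135.9°, +175.1°, +175.7°, +177.6°, +179.1°.
Eastward gaps between consecutive values (wrapping around): 9.8°, 34.1°, 265.1°, 39.2°, 0.6°, 1.9°, 1.5°, 7.8°.
Largest gap = 265.1° ⇒ minimal covering band is its complement: 360° − 265.1° = 94.9°.
Band runs from +135.9° eastward to -129.2°, crossing the antimeridian.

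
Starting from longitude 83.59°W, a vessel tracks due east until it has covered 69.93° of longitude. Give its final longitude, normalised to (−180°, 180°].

13.66°W

Start at -83.59°; shift +69.93° → -13.66°.
-13.66° already lies in (−180°, 180°].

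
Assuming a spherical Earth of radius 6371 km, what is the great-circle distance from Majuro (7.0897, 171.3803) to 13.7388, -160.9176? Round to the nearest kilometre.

Δλ = -160.9176 − 171.3803 = -332.2979°; wrapped into (−180°, 180°]: 27.7021°.
Δφ = 13.7388 − 7.0897 = 6.6491°.
a = sin²(Δφ/2) + cos φ₁ · cos φ₂ · sin²(Δλ/2) = 0.058609.
c = 2·atan2(√a, √(1−a)) = 0.48905 rad → d = 6371·c ≈ 3115.71 km.

3116 km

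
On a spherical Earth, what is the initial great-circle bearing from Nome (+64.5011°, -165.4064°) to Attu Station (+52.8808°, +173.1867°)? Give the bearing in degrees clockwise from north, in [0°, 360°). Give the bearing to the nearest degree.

Δλ = 173.1867 − -165.4064 = 338.5931°; wrapped into (−180°, 180°]: -21.4069°.
θ = atan2( sin Δλ · cos φ₂ , cos φ₁ · sin φ₂ − sin φ₁ · cos φ₂ · cos Δλ )
  = atan2(-0.22026, -0.16385) = -126.645° → normalised to [0°, 360°): 233.355°.

233°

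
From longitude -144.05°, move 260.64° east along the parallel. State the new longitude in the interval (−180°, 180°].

Start at -144.05°; shift +260.64° → +116.59°.
+116.59° already lies in (−180°, 180°].

+116.59°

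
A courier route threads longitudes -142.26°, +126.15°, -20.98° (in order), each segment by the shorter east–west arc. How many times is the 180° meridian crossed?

1

Leg 1: -142.26° → +126.15°, shortest Δλ = -91.59° (west) — crosses 180°.
Leg 2: +126.15° → -20.98°, shortest Δλ = -147.13° (west) — does not cross 180°.
Total crossings: 1.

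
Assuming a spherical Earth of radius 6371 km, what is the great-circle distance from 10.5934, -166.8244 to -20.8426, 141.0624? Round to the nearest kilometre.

Δλ = 141.0624 − -166.8244 = 307.8868°; wrapped into (−180°, 180°]: -52.1132°.
Δφ = -20.8426 − 10.5934 = -31.4360°.
a = sin²(Δφ/2) + cos φ₁ · cos φ₂ · sin²(Δλ/2) = 0.250637.
c = 2·atan2(√a, √(1−a)) = 1.04867 rad → d = 6371·c ≈ 6681.07 km.

6681 km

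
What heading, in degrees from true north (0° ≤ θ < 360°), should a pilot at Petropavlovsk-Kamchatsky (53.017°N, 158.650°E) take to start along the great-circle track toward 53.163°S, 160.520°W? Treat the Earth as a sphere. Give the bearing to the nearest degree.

155°

Δλ = -160.520 − 158.650 = -319.170°; wrapped into (−180°, 180°]: 40.830°.
θ = atan2( sin Δλ · cos φ₂ , cos φ₁ · sin φ₂ − sin φ₁ · cos φ₂ · cos Δλ )
  = atan2(0.39199, -0.84385) = 155.084° → normalised to [0°, 360°): 155.084°.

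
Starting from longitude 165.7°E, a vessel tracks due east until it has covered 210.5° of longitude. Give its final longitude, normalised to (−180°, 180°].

Start at +165.7°; shift +210.5° → +376.2°.
+376.2° lies outside (−180°, 180°]; subtract 360° → +16.2°.

16.2°E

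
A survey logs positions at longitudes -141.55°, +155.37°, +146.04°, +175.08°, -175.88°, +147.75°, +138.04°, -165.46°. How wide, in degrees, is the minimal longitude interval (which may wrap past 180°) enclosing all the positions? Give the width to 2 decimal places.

80.41°

Sort the longitudes: -175.88°, -165.46°, -141.55°, +138.04°, +146.04°, +147.75°, +155.37°, +175.08°.
Eastward gaps between consecutive values (wrapping around): 10.42°, 23.91°, 279.59°, 8.00°, 1.71°, 7.62°, 19.71°, 9.04°.
Largest gap = 279.59° ⇒ minimal covering band is its complement: 360° − 279.59° = 80.41°.
Band runs from +138.04° eastward to -141.55°, crossing the antimeridian.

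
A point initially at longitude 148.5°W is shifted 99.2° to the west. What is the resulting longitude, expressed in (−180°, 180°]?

Start at -148.5°; shift −99.2° → -247.7°.
-247.7° lies outside (−180°, 180°]; add 360° → +112.3°.

112.3°E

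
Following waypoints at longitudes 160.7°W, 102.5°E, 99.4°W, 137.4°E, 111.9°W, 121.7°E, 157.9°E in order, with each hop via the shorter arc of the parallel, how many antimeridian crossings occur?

5

Leg 1: -160.7° → +102.5°, shortest Δλ = -96.8° (west) — crosses 180°.
Leg 2: +102.5° → -99.4°, shortest Δλ = 158.1° (east) — crosses 180°.
Leg 3: -99.4° → +137.4°, shortest Δλ = -123.2° (west) — crosses 180°.
Leg 4: +137.4° → -111.9°, shortest Δλ = 110.7° (east) — crosses 180°.
Leg 5: -111.9° → +121.7°, shortest Δλ = -126.4° (west) — crosses 180°.
Leg 6: +121.7° → +157.9°, shortest Δλ = 36.2° (east) — does not cross 180°.
Total crossings: 5.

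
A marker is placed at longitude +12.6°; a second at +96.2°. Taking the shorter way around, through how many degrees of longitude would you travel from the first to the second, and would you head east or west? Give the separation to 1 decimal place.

83.6° east

Raw difference: 96.2 − 12.6 = 83.6°.
Normalise into (−180°, 180°]: 83.6° stays 83.6°.
Positive ⇒ the second point lies to the east; separation 83.6°.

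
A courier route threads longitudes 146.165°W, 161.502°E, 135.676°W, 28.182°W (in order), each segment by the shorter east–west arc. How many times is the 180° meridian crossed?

Leg 1: -146.165° → +161.502°, shortest Δλ = -52.333° (west) — crosses 180°.
Leg 2: +161.502° → -135.676°, shortest Δλ = 62.822° (east) — crosses 180°.
Leg 3: -135.676° → -28.182°, shortest Δλ = 107.494° (east) — does not cross 180°.
Total crossings: 2.

2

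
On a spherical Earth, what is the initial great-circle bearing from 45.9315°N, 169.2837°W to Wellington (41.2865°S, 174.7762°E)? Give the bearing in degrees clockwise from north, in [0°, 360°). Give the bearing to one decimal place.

Δλ = 174.7762 − -169.2837 = 344.0599°; wrapped into (−180°, 180°]: -15.9401°.
θ = atan2( sin Δλ · cos φ₂ , cos φ₁ · sin φ₂ − sin φ₁ · cos φ₂ · cos Δλ )
  = atan2(-0.20636, -0.97806) = -168.086° → normalised to [0°, 360°): 191.914°.

191.9°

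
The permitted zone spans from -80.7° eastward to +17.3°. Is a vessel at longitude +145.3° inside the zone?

No

Band width going east from -80.7° to +17.3°: ((17.3 − -80.7) mod 360) = 98.0°.
Offset of +145.3° east of the west edge: ((145.3 − -80.7) mod 360) = 226.0°.
226.0° > 98.0° ⇒ outside.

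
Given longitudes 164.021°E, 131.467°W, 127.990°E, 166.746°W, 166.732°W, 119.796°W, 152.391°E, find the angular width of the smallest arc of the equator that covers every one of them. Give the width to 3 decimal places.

Sort the longitudes: -166.746°, -166.732°, -131.467°, -119.796°, +127.990°, +152.391°, +164.021°.
Eastward gaps between consecutive values (wrapping around): 0.014°, 35.265°, 11.671°, 247.786°, 24.401°, 11.630°, 29.233°.
Largest gap = 247.786° ⇒ minimal covering band is its complement: 360° − 247.786° = 112.214°.
Band runs from +127.990° eastward to -119.796°, crossing the antimeridian.

112.214°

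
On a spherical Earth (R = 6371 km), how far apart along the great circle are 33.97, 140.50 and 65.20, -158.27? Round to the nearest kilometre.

Δλ = -158.27 − 140.50 = -298.77°; wrapped into (−180°, 180°]: 61.23°.
Δφ = 65.20 − 33.97 = 31.23°.
a = sin²(Δφ/2) + cos φ₁ · cos φ₂ · sin²(Δλ/2) = 0.162673.
c = 2·atan2(√a, √(1−a)) = 0.83030 rad → d = 6371·c ≈ 5289.85 km.

5290 km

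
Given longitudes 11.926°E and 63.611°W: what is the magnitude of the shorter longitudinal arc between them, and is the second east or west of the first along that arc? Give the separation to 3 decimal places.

75.537° west

Raw difference: -63.611 − 11.926 = -75.537°.
Normalise into (−180°, 180°]: -75.537° stays -75.537°.
Negative ⇒ the second point lies to the west; separation 75.537°.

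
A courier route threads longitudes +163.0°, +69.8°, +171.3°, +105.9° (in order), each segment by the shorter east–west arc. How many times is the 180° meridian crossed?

Leg 1: +163.0° → +69.8°, shortest Δλ = -93.2° (west) — does not cross 180°.
Leg 2: +69.8° → +171.3°, shortest Δλ = 101.5° (east) — does not cross 180°.
Leg 3: +171.3° → +105.9°, shortest Δλ = -65.4° (west) — does not cross 180°.
Total crossings: 0.

0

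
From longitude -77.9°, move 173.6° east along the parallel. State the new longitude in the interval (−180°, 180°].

Start at -77.9°; shift +173.6° → +95.7°.
+95.7° already lies in (−180°, 180°].

+95.7°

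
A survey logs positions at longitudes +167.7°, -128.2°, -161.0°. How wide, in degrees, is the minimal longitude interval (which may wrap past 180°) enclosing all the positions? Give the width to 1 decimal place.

Sort the longitudes: -161.0°, -128.2°, +167.7°.
Eastward gaps between consecutive values (wrapping around): 32.8°, 295.9°, 31.3°.
Largest gap = 295.9° ⇒ minimal covering band is its complement: 360° − 295.9° = 64.1°.
Band runs from +167.7° eastward to -128.2°, crossing the antimeridian.

64.1°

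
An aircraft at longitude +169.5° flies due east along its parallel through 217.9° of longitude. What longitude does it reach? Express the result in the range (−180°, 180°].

Start at +169.5°; shift +217.9° → +387.4°.
+387.4° lies outside (−180°, 180°]; subtract 360° → +27.4°.

+27.4°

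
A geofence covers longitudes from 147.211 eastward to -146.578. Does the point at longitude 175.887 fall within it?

Yes

Band width going east from +147.211° to -146.578°: ((-146.578 − 147.211) mod 360) = 66.211°.
Offset of +175.887° east of the west edge: ((175.887 − 147.211) mod 360) = 28.676°.
28.676° ≤ 66.211° ⇒ inside.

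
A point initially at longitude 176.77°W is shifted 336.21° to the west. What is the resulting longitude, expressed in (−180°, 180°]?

Start at -176.77°; shift −336.21° → -512.98°.
-512.98° lies outside (−180°, 180°]; add 360° → -152.98°.

152.98°W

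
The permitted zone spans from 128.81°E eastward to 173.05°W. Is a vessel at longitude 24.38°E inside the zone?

No

Band width going east from +128.81° to -173.05°: ((-173.05 − 128.81) mod 360) = 58.14°.
Offset of +24.38° east of the west edge: ((24.38 − 128.81) mod 360) = 255.57°.
255.57° > 58.14° ⇒ outside.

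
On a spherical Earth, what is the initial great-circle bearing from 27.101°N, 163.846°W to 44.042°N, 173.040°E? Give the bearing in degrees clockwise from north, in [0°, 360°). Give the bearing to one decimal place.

318.4°

Δλ = 173.040 − -163.846 = 336.886°; wrapped into (−180°, 180°]: -23.114°.
θ = atan2( sin Δλ · cos φ₂ , cos φ₁ · sin φ₂ − sin φ₁ · cos φ₂ · cos Δλ )
  = atan2(-0.28219, 0.31767) = -41.614° → normalised to [0°, 360°): 318.386°.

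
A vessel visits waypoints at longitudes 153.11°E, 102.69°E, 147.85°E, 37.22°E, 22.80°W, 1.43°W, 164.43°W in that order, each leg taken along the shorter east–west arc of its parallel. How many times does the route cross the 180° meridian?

0

Leg 1: +153.11° → +102.69°, shortest Δλ = -50.42° (west) — does not cross 180°.
Leg 2: +102.69° → +147.85°, shortest Δλ = 45.16° (east) — does not cross 180°.
Leg 3: +147.85° → +37.22°, shortest Δλ = -110.63° (west) — does not cross 180°.
Leg 4: +37.22° → -22.80°, shortest Δλ = -60.02° (west) — does not cross 180°.
Leg 5: -22.80° → -1.43°, shortest Δλ = 21.37° (east) — does not cross 180°.
Leg 6: -1.43° → -164.43°, shortest Δλ = -163.0° (west) — does not cross 180°.
Total crossings: 0.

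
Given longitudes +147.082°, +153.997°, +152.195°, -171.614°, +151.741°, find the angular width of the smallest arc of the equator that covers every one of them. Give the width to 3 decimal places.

Sort the longitudes: -171.614°, +147.082°, +151.741°, +152.195°, +153.997°.
Eastward gaps between consecutive values (wrapping around): 318.696°, 4.659°, 0.454°, 1.802°, 34.389°.
Largest gap = 318.696° ⇒ minimal covering band is its complement: 360° − 318.696° = 41.304°.
Band runs from +147.082° eastward to -171.614°, crossing the antimeridian.

41.304°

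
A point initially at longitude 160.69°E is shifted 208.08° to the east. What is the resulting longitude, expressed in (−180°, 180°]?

8.77°E

Start at +160.69°; shift +208.08° → +368.77°.
+368.77° lies outside (−180°, 180°]; subtract 360° → +8.77°.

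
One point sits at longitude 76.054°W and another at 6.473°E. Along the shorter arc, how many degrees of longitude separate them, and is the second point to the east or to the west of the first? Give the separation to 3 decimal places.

Raw difference: 6.473 − -76.054 = 82.527°.
Normalise into (−180°, 180°]: 82.527° stays 82.527°.
Positive ⇒ the second point lies to the east; separation 82.527°.

82.527° east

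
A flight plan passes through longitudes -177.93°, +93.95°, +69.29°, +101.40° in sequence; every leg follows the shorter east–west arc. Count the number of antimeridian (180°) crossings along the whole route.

Leg 1: -177.93° → +93.95°, shortest Δλ = -88.12° (west) — crosses 180°.
Leg 2: +93.95° → +69.29°, shortest Δλ = -24.66° (west) — does not cross 180°.
Leg 3: +69.29° → +101.40°, shortest Δλ = 32.11° (east) — does not cross 180°.
Total crossings: 1.

1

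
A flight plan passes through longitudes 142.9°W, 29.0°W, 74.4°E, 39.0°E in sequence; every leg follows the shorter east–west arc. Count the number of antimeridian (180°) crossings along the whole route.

Leg 1: -142.9° → -29.0°, shortest Δλ = 113.9° (east) — does not cross 180°.
Leg 2: -29.0° → +74.4°, shortest Δλ = 103.4° (east) — does not cross 180°.
Leg 3: +74.4° → +39.0°, shortest Δλ = -35.4° (west) — does not cross 180°.
Total crossings: 0.

0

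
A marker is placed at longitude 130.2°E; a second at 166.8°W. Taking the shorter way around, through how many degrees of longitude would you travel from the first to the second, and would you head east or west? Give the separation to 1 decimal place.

63.0° east

Raw difference: -166.8 − 130.2 = -297.0°.
Normalise into (−180°, 180°]: -297.0° + 360° = 63.0°.
Positive ⇒ the second point lies to the east; separation 63.0°.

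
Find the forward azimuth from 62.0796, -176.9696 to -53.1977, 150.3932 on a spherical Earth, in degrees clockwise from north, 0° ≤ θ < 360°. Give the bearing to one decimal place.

Δλ = 150.3932 − -176.9696 = 327.3628°; wrapped into (−180°, 180°]: -32.6372°.
θ = atan2( sin Δλ · cos φ₂ , cos φ₁ · sin φ₂ − sin φ₁ · cos φ₂ · cos Δλ )
  = atan2(-0.32308, -0.82067) = -158.511° → normalised to [0°, 360°): 201.489°.

201.5°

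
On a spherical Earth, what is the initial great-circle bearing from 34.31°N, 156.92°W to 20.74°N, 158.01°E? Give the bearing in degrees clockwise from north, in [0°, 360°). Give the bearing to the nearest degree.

Δλ = 158.01 − -156.92 = 314.93°; wrapped into (−180°, 180°]: -45.07°.
θ = atan2( sin Δλ · cos φ₂ , cos φ₁ · sin φ₂ − sin φ₁ · cos φ₂ · cos Δλ )
  = atan2(-0.66209, -0.07978) = -96.871° → normalised to [0°, 360°): 263.129°.

263°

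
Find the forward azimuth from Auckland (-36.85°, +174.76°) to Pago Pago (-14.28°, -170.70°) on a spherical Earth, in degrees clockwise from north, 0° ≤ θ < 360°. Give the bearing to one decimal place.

Δλ = -170.70 − 174.76 = -345.46°; wrapped into (−180°, 180°]: 14.54°.
θ = atan2( sin Δλ · cos φ₂ , cos φ₁ · sin φ₂ − sin φ₁ · cos φ₂ · cos Δλ )
  = atan2(0.24330, 0.36520) = 33.672° → normalised to [0°, 360°): 33.672°.

33.7°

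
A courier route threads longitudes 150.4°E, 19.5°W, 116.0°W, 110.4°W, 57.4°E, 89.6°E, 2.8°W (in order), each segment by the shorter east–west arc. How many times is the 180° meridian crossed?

0

Leg 1: +150.4° → -19.5°, shortest Δλ = -169.9° (west) — does not cross 180°.
Leg 2: -19.5° → -116.0°, shortest Δλ = -96.5° (west) — does not cross 180°.
Leg 3: -116.0° → -110.4°, shortest Δλ = 5.6° (east) — does not cross 180°.
Leg 4: -110.4° → +57.4°, shortest Δλ = 167.8° (east) — does not cross 180°.
Leg 5: +57.4° → +89.6°, shortest Δλ = 32.2° (east) — does not cross 180°.
Leg 6: +89.6° → -2.8°, shortest Δλ = -92.4° (west) — does not cross 180°.
Total crossings: 0.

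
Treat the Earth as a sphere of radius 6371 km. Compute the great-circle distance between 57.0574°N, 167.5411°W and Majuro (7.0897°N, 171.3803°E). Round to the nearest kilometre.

5851 km

Δλ = 171.3803 − -167.5411 = 338.9214°; wrapped into (−180°, 180°]: -21.0786°.
Δφ = 7.0897 − 57.0574 = -49.9677°.
a = sin²(Δφ/2) + cos φ₁ · cos φ₂ · sin²(Δλ/2) = 0.196445.
c = 2·atan2(√a, √(1−a)) = 0.91838 rad → d = 6371·c ≈ 5850.98 km.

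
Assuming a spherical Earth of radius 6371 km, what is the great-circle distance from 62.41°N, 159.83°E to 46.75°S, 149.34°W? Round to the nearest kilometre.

12946 km

Δλ = -149.34 − 159.83 = -309.17°; wrapped into (−180°, 180°]: 50.83°.
Δφ = -46.75 − 62.41 = -109.16°.
a = sin²(Δφ/2) + cos φ₁ · cos φ₂ · sin²(Δλ/2) = 0.722553.
c = 2·atan2(√a, √(1−a)) = 2.03209 rad → d = 6371·c ≈ 12946.44 km.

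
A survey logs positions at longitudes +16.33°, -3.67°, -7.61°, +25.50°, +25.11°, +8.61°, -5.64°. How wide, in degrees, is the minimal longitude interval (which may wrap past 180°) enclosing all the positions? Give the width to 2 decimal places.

Sort the longitudes: -7.61°, -5.64°, -3.67°, +8.61°, +16.33°, +25.11°, +25.50°.
Eastward gaps between consecutive values (wrapping around): 1.97°, 1.97°, 12.28°, 7.72°, 8.78°, 0.39°, 326.89°.
Largest gap = 326.89° ⇒ minimal covering band is its complement: 360° − 326.89° = 33.11°.
Band runs from -7.61° eastward to +25.50°.

33.11°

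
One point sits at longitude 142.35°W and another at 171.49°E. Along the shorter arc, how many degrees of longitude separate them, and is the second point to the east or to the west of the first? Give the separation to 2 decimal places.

Raw difference: 171.49 − -142.35 = 313.84°.
Normalise into (−180°, 180°]: 313.84° − 360° = -46.16°.
Negative ⇒ the second point lies to the west; separation 46.16°.

46.16° west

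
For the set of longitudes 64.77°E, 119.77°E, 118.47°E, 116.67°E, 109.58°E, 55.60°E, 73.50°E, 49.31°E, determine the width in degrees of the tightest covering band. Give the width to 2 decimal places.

70.46°

Sort the longitudes: +49.31°, +55.60°, +64.77°, +73.50°, +109.58°, +116.67°, +118.47°, +119.77°.
Eastward gaps between consecutive values (wrapping around): 6.29°, 9.17°, 8.73°, 36.08°, 7.09°, 1.80°, 1.30°, 289.54°.
Largest gap = 289.54° ⇒ minimal covering band is its complement: 360° − 289.54° = 70.46°.
Band runs from +49.31° eastward to +119.77°.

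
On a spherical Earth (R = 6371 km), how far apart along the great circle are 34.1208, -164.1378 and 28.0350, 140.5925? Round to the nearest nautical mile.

2832 nmi

Δλ = 140.5925 − -164.1378 = 304.7303°; wrapped into (−180°, 180°]: -55.2697°.
Δφ = 28.0350 − 34.1208 = -6.0858°.
a = sin²(Δφ/2) + cos φ₁ · cos φ₂ · sin²(Δλ/2) = 0.160026.
c = 2·atan2(√a, √(1−a)) = 0.82311 rad → d = 6371·c ≈ 5244.01 km ≈ 2831.54 nmi.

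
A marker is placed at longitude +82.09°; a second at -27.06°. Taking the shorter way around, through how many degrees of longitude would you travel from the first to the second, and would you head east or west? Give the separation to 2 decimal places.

Raw difference: -27.06 − 82.09 = -109.15°.
Normalise into (−180°, 180°]: -109.15° stays -109.15°.
Negative ⇒ the second point lies to the west; separation 109.15°.

109.15° west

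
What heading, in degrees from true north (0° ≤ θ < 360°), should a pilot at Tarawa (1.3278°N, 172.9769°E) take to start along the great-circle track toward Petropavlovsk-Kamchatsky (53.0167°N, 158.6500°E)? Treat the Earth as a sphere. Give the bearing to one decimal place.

Δλ = 158.6500 − 172.9769 = -14.3269°.
θ = atan2( sin Δλ · cos φ₂ , cos φ₁ · sin φ₂ − sin φ₁ · cos φ₂ · cos Δλ )
  = atan2(-0.14886, 0.78509) = -10.737° → normalised to [0°, 360°): 349.263°.

349.3°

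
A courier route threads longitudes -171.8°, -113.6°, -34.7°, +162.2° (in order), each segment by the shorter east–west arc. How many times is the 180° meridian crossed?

1

Leg 1: -171.8° → -113.6°, shortest Δλ = 58.2° (east) — does not cross 180°.
Leg 2: -113.6° → -34.7°, shortest Δλ = 78.9° (east) — does not cross 180°.
Leg 3: -34.7° → +162.2°, shortest Δλ = -163.1° (west) — crosses 180°.
Total crossings: 1.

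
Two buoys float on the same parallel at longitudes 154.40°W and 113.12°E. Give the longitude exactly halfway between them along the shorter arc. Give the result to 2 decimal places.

Signed shortest Δλ from -154.40° to +113.12° is -92.48°.
Midpoint longitude = -154.40° + (-92.48°)/2 = -154.40° − 46.24° = -200.64°.
Normalise into (−180°, 180°]: +159.36°.
(The naïve average (-154.40 + +113.12)/2 = -20.64° is on the wrong side of the globe.)

159.36°E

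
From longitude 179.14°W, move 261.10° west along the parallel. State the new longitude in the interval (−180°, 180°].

Start at -179.14°; shift −261.10° → -440.24°.
-440.24° lies outside (−180°, 180°]; add 360° → -80.24°.

80.24°W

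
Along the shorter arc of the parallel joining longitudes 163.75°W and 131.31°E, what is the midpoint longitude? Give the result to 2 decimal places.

163.78°E

Signed shortest Δλ from -163.75° to +131.31° is -64.94°.
Midpoint longitude = -163.75° + (-64.94°)/2 = -163.75° − 32.47° = -196.22°.
Normalise into (−180°, 180°]: +163.78°.
(The naïve average (-163.75 + +131.31)/2 = -16.22° is on the wrong side of the globe.)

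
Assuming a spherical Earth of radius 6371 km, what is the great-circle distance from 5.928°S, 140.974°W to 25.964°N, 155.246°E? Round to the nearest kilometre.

Δλ = 155.246 − -140.974 = 296.220°; wrapped into (−180°, 180°]: -63.780°.
Δφ = 25.964 − -5.928 = 31.892°.
a = sin²(Δφ/2) + cos φ₁ · cos φ₂ · sin²(Δλ/2) = 0.325057.
c = 2·atan2(√a, √(1−a)) = 1.21335 rad → d = 6371·c ≈ 7730.24 km.

7730 km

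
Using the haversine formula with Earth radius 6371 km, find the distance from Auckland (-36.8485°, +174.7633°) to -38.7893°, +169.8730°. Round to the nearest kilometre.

481 km

Δλ = 169.8730 − 174.7633 = -4.8903°.
Δφ = -38.7893 − -36.8485 = -1.9408°.
a = sin²(Δφ/2) + cos φ₁ · cos φ₂ · sin²(Δλ/2) = 0.001422.
c = 2·atan2(√a, √(1−a)) = 0.07544 rad → d = 6371·c ≈ 480.63 km.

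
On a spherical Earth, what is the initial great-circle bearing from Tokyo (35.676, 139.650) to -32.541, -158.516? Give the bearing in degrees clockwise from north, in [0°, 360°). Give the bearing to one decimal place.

132.0°

Δλ = -158.516 − 139.650 = -298.166°; wrapped into (−180°, 180°]: 61.834°.
θ = atan2( sin Δλ · cos φ₂ , cos φ₁ · sin φ₂ − sin φ₁ · cos φ₂ · cos Δλ )
  = atan2(0.74318, -0.66902) = 131.994° → normalised to [0°, 360°): 131.994°.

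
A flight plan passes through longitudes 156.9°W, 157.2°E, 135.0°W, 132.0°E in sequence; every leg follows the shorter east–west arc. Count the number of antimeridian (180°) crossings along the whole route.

3

Leg 1: -156.9° → +157.2°, shortest Δλ = -45.9° (west) — crosses 180°.
Leg 2: +157.2° → -135.0°, shortest Δλ = 67.8° (east) — crosses 180°.
Leg 3: -135.0° → +132.0°, shortest Δλ = -93.0° (west) — crosses 180°.
Total crossings: 3.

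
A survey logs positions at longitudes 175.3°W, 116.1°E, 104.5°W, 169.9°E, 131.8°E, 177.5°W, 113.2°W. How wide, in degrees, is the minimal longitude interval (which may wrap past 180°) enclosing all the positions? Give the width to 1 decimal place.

139.4°

Sort the longitudes: -177.5°, -175.3°, -113.2°, -104.5°, +116.1°, +131.8°, +169.9°.
Eastward gaps between consecutive values (wrapping around): 2.2°, 62.1°, 8.7°, 220.6°, 15.7°, 38.1°, 12.6°.
Largest gap = 220.6° ⇒ minimal covering band is its complement: 360° − 220.6° = 139.4°.
Band runs from +116.1° eastward to -104.5°, crossing the antimeridian.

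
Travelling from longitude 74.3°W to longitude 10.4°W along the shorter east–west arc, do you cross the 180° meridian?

Signed shortest Δλ = ((-10.4 − -74.3 + 180) mod 360) − 180 = 63.9°.
Going east by 63.9° from -74.3° reaches -10.4° without touching 180°.

No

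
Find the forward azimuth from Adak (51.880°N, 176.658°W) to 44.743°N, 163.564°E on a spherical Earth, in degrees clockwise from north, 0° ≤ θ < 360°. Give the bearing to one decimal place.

Δλ = 163.564 − -176.658 = 340.222°; wrapped into (−180°, 180°]: -19.778°.
θ = atan2( sin Δλ · cos φ₂ , cos φ₁ · sin φ₂ − sin φ₁ · cos φ₂ · cos Δλ )
  = atan2(-0.24034, -0.09128) = -110.797° → normalised to [0°, 360°): 249.203°.

249.2°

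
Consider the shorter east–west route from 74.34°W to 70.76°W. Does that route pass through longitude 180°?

Signed shortest Δλ = ((-70.76 − -74.34 + 180) mod 360) − 180 = 3.58°.
Going east by 3.58° from -74.34° reaches -70.76° without touching 180°.

No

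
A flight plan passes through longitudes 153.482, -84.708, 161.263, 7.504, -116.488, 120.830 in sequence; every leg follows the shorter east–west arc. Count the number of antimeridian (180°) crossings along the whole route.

3

Leg 1: +153.482° → -84.708°, shortest Δλ = 121.81° (east) — crosses 180°.
Leg 2: -84.708° → +161.263°, shortest Δλ = -114.029° (west) — crosses 180°.
Leg 3: +161.263° → +7.504°, shortest Δλ = -153.759° (west) — does not cross 180°.
Leg 4: +7.504° → -116.488°, shortest Δλ = -123.992° (west) — does not cross 180°.
Leg 5: -116.488° → +120.830°, shortest Δλ = -122.682° (west) — crosses 180°.
Total crossings: 3.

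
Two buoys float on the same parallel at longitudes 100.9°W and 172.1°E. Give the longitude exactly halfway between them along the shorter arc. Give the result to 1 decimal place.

144.4°W

Signed shortest Δλ from -100.9° to +172.1° is -87.0°.
Midpoint longitude = -100.9° + (-87.0°)/2 = -100.9° − 43.5° = -144.4°.
(The naïve average (-100.9 + +172.1)/2 = 35.6° is on the wrong side of the globe.)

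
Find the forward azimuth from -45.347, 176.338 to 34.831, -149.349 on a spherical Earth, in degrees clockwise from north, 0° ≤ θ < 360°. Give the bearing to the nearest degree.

28°

Δλ = -149.349 − 176.338 = -325.687°; wrapped into (−180°, 180°]: 34.313°.
θ = atan2( sin Δλ · cos φ₂ , cos φ₁ · sin φ₂ − sin φ₁ · cos φ₂ · cos Δλ )
  = atan2(0.46272, 0.88372) = 27.637° → normalised to [0°, 360°): 27.637°.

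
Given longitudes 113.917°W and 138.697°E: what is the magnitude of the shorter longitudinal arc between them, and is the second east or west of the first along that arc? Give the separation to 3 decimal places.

107.386° west

Raw difference: 138.697 − -113.917 = 252.614°.
Normalise into (−180°, 180°]: 252.614° − 360° = -107.386°.
Negative ⇒ the second point lies to the west; separation 107.386°.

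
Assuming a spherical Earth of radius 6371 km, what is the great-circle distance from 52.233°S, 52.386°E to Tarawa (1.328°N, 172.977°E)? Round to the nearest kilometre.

12150 km

Δλ = 172.977 − 52.386 = 120.591°.
Δφ = 1.328 − -52.233 = 53.561°.
a = sin²(Δφ/2) + cos φ₁ · cos φ₂ · sin²(Δλ/2) = 0.664959.
c = 2·atan2(√a, √(1−a)) = 1.90701 rad → d = 6371·c ≈ 12149.58 km.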